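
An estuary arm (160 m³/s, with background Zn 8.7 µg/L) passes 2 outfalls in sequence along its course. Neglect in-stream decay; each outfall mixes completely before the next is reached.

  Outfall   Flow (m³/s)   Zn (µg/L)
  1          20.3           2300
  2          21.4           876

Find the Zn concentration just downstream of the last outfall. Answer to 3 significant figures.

331 µg/L

Outfall 1: combined Q = 180.3 m³/s; C = (160.0·8.700 + 20.30·2300)/180.3 = 266.7 µg/L.
Outfall 2: combined Q = 201.7 m³/s; C = (180.3·266.7 + 21.40·876.0)/201.7 = 331.3 µg/L.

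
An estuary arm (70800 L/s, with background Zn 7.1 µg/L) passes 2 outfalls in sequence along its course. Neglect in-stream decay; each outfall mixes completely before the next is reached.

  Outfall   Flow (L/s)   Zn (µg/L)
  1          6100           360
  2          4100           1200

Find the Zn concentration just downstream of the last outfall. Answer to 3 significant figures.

Below outfall 1: Q → 76900 L/s, C = (70800·7.100 + 6100·360.0)/76900 = 35.09 µg/L.
Below outfall 2: Q → 81000 L/s, C = (76900·35.09 + 4100·1200)/81000 = 94.06 µg/L.

94.1 µg/L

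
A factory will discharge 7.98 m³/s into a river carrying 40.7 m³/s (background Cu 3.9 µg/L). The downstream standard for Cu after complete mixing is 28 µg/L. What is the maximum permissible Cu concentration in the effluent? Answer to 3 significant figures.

151 µg/L

At the limit, (Qr·Cr + Qe·Cₑ)/(Qr + Qe) = 28:
Cₑ = (48.68·28 − 40.70·3.900) / 7.980 = 150.9 µg/L.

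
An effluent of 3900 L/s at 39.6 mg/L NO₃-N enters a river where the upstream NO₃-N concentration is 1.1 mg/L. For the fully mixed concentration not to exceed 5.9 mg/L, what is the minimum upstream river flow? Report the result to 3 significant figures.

Set C_mix = 5.9: (Q·1.100 + 3900·39.60) / (Q + 3900) = 5.9
→ Q = 3900·(39.60 − 5.9)/(5.9 − 1.100) = 27380 L/s.

27400 L/s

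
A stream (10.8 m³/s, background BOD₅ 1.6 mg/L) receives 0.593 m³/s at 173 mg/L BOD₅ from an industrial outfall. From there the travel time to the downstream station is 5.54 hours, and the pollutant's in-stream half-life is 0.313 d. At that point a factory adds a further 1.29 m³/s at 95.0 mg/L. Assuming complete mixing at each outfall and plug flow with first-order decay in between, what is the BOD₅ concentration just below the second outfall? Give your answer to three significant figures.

Conservation of mass: C = (10.80·1.600 + 0.5930·173.0) / 11.39 = 119.9/11.39 = 10.52 mg/L; combined flow 11.39 m³/s.
Half-life 0.313 d → k = ln 2 / 0.313 = 2.215 d⁻¹.
Applying C = C₀e^(−kt): 10.52 × 0.5998 = 6.310 mg/L.
Second outfall: C = (11.39·6.310 + 1.290·95.00)/12.68 = 15.33 mg/L.

15.3 mg/L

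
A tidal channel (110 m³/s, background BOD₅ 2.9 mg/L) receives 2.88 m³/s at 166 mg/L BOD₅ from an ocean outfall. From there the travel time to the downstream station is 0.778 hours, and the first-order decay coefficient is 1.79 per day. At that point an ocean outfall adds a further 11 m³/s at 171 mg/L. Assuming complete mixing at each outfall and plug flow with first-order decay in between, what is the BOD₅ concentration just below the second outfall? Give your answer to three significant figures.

After mixing, C = (110.0·2.900 + 2.880·166.0) / 112.9 = 797.1/112.9 = 7.061 mg/L; combined flow 112.9 m³/s.
First-order decay: C = 7.061·exp(−k·t) = 7.061·0.9436 = 6.663 mg/L.
At the second outfall, C = (112.9·6.663 + 11.00·171.0) / (112.9 + 11.00) = 21.26 mg/L.

21.3 mg/L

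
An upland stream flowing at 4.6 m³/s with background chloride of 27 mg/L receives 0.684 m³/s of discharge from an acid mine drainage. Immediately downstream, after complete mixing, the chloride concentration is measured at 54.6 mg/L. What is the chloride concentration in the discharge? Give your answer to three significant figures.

Mass balance: 4.600·27.00 + 0.6840·Cₑ = 5.284·54.60
→ Cₑ = (5.284·54.60 − 4.600·27.00) / 0.6840 = 240.2 mg/L.

240 mg/L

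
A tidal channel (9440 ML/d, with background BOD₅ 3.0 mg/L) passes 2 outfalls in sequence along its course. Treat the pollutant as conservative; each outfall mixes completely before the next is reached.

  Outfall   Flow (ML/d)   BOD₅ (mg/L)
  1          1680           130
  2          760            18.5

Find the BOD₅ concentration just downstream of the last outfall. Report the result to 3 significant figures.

22.0 mg/L

Outfall 1: combined Q = 11120 ML/d; C = (9440·3.000 + 1680·130.0)/11120 = 22.19 mg/L.
Outfall 2: combined Q = 11880 ML/d; C = (11120·22.19 + 760.0·18.50)/11880 = 21.95 mg/L.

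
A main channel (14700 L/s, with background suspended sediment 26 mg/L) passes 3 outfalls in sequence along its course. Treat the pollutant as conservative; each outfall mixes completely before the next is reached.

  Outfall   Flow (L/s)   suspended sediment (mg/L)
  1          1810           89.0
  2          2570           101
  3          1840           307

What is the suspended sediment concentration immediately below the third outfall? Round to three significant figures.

Outfall 1: combined Q = 16510 L/s; C = (14700·26.00 + 1810·89.00)/16510 = 32.91 mg/L.
Outfall 2: combined Q = 19080 L/s; C = (16510·32.91 + 2570·101.0)/19080 = 42.08 mg/L.
Outfall 3: combined Q = 20920 L/s; C = (19080·42.08 + 1840·307.0)/20920 = 65.38 mg/L.

65.4 mg/L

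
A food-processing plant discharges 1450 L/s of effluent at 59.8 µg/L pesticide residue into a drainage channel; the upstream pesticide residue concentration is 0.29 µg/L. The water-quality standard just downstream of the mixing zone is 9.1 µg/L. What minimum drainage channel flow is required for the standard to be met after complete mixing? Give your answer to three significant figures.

8340 L/s

Set C_mix = 9.1: (Q·0.2900 + 1450·59.80) / (Q + 1450) = 9.1
→ Q = 1450·(59.80 − 9.1)/(9.1 − 0.2900) = 8344 L/s.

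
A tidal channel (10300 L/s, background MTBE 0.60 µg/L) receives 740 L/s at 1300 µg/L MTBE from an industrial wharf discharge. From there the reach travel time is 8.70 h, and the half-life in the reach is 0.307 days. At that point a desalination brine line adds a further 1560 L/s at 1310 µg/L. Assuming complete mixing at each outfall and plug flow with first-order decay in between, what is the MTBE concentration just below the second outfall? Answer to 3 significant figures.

196 µg/L

After mixing, C = (10300·0.6000 + 740.0·1300) / 11040 = 968200/11040 = 87.70 µg/L; combined flow 11040 L/s.
Half-life 0.307 d → k = ln 2 / 0.307 = 2.258 d⁻¹.
After decay, C = 87.70 × e^(−kt) = 87.70 × 0.4411 = 38.68 µg/L.
Second outfall: C = (11040·38.68 + 1560·1310)/12600 = 196.1 µg/L.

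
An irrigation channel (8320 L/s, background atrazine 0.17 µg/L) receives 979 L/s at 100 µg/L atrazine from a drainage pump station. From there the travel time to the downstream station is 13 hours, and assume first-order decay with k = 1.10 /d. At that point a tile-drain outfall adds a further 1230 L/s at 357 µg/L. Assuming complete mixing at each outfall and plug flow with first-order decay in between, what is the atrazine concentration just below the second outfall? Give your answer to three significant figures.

Mass balance: C = (8320·0.1700 + 979.0·100.0) / 9299 = 99310/9299 = 10.68 µg/L; combined flow 9299 L/s.
After decay, C = 10.68 × e^(−kt) = 10.68 × 0.5511 = 5.886 µg/L.
Second outfall: C = (9299·5.886 + 1230·357.0)/10530 = 46.90 µg/L.

46.9 µg/L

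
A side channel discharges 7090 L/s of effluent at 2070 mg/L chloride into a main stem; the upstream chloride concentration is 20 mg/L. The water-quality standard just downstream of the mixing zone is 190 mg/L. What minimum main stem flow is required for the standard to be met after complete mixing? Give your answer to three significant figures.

Set C_mix = 190: (Q·20.00 + 7090·2070) / (Q + 7090) = 190
→ Q = 7090·(2070 − 190)/(190 − 20.00) = 78410 L/s.

78400 L/s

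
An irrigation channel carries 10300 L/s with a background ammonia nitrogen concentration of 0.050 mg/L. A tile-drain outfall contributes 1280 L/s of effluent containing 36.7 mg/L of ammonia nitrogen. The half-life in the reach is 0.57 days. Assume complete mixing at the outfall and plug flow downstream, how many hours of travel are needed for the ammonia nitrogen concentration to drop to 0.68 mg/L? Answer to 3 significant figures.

After mixing, C = (10300·0.05000 + 1280·36.70) / 11580 = 47490/11580 = 4.101 mg/L.
Half-life 0.57 d → k = ln 2 / 0.57 = 1.216 d⁻¹.
4.101·exp(−k·t) = 0.68 → t = ln(4.101/0.68)/k = 127700 s = 35.46 h.

35.5 h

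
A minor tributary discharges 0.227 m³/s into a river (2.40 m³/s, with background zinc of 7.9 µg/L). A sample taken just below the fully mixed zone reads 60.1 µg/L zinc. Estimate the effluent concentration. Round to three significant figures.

612 µg/L

Mass balance: 2.400·7.900 + 0.2270·Cₑ = 2.627·60.10
→ Cₑ = (2.627·60.10 − 2.400·7.900) / 0.2270 = 612.0 µg/L.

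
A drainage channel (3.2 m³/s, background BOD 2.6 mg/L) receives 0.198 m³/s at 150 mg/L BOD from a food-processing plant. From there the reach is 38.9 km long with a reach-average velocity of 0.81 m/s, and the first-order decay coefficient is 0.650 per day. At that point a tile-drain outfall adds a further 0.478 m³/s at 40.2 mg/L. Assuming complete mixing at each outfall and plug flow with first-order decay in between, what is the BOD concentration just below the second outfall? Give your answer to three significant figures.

Conservation of mass: C = (3.200·2.600 + 0.1980·150.0) / 3.398 = 38.02/3.398 = 11.19 mg/L; combined flow 3.398 m³/s.
Travel time t = 38.9·1000 / 0.81 = 48020 s = 13.34 h.
Applying C = C₀e^(−kt): 11.19 × 0.6968 = 7.796 mg/L.
At the second outfall, C = (3.398·7.796 + 0.4780·40.20) / (3.398 + 0.4780) = 11.79 mg/L.

11.8 mg/L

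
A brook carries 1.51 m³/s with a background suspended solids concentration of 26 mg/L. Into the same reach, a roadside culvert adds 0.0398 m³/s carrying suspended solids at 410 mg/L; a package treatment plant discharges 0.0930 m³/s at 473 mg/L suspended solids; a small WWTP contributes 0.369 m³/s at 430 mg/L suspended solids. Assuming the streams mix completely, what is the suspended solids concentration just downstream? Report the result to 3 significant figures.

After mixing, C = (1.510·26.00 + 0.03980·410.0 + 0.09300·473.0 + 0.3690·430.0) / 2.012 = 258.2/2.012 = 128.4 mg/L.

128 mg/L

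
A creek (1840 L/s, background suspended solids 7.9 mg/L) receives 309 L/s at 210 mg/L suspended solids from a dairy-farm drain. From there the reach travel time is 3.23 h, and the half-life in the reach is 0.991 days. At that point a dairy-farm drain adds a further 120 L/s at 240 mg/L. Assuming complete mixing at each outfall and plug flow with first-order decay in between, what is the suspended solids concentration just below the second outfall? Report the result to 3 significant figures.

44.6 mg/L

Mass balance: C = (1840·7.900 + 309.0·210.0) / 2149 = 79430/2149 = 36.96 mg/L; combined flow 2149 L/s.
Half-life 0.991 d → k = ln 2 / 0.991 = 0.6994 d⁻¹.
Decay over the reach: 36.96·exp(−kt) = 36.96·0.9102 = 33.64 mg/L.
At the second outfall, C = (2149·33.64 + 120.0·240.0) / (2149 + 120.0) = 44.55 mg/L.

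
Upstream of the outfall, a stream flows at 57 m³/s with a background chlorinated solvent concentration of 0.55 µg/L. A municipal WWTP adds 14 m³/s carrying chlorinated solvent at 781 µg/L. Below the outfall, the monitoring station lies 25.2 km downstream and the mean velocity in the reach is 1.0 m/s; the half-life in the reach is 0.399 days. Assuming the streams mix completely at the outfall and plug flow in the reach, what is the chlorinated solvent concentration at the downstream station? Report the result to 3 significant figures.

93.0 µg/L

Mixed concentration C = ΣQC/ΣQ = (57.00·0.5500 + 14.00·781.0) / 71.00 = 10970/71.00 = 154.4 µg/L.
Travel time t = 25.2·1000 / 1.0 = 25200 s = 7.000 h.
Half-life 0.399 d → k = ln 2 / 0.399 = 1.737 d⁻¹.
After decay, C = 154.4 × e^(−kt) = 154.4 × 0.6025 = 93.05 µg/L.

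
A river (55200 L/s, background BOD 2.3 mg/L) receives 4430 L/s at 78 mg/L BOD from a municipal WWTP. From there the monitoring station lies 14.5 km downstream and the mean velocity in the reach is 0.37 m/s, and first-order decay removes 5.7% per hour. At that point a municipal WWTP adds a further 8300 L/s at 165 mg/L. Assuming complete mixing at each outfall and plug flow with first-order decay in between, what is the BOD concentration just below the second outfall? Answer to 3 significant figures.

23.8 mg/L

After mixing, C = (55200·2.300 + 4430·78.00) / 59630 = 472500/59630 = 7.924 mg/L; combined flow 59630 L/s.
Travel time t = 14.5·1000 / 0.37 = 39190 s = 10.89 h.
5.7%/h lost → k = −ln(1 − 0.057) = 0.05869 h⁻¹.
First-order decay: C = 7.924·exp(−k·t) = 7.924·0.5279 = 4.183 mg/L.
Second outfall: C = (59630·4.183 + 8300·165.0)/67930 = 23.83 mg/L.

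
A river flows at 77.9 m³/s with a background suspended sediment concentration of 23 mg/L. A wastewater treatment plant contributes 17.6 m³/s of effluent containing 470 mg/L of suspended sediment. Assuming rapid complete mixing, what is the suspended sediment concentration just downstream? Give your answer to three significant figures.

Conservation of mass: C = (77.90·23.00 + 17.60·470.0) / 95.50 = 10060/95.50 = 105.4 mg/L.

105 mg/L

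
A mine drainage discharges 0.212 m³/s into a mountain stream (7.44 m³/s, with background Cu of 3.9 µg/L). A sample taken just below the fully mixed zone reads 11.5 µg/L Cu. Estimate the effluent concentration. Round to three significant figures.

278 µg/L

Mass balance: 7.440·3.900 + 0.2120·Cₑ = 7.652·11.50
→ Cₑ = (7.652·11.50 − 7.440·3.900) / 0.2120 = 278.2 µg/L.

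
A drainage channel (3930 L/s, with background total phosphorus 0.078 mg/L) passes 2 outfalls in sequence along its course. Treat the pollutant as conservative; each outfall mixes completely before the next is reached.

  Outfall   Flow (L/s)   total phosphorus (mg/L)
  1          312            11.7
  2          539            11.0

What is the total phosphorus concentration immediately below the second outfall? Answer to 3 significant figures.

Outfall 1: combined Q = 4242 L/s; C = (3930·0.07800 + 312.0·11.70)/4242 = 0.9328 mg/L.
Outfall 2: combined Q = 4781 L/s; C = (4242·0.9328 + 539.0·11.00)/4781 = 2.068 mg/L.

2.07 mg/L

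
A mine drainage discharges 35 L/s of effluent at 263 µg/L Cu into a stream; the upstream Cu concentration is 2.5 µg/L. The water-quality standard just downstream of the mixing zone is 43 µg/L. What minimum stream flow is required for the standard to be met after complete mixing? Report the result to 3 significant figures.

Set C_mix = 43: (Q·2.500 + 35.00·263.0) / (Q + 35.00) = 43
→ Q = 35.00·(263.0 − 43)/(43 − 2.500) = 190.1 L/s.

190 L/s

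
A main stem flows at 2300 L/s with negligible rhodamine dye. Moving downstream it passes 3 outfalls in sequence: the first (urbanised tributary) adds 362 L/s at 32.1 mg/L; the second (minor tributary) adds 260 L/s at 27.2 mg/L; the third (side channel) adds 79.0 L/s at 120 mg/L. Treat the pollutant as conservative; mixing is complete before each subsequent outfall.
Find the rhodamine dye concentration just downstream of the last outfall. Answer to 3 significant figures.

Below outfall 1: Q → 2662 L/s, C = (2300·0 + 362.0·32.10)/2662 = 4.365 mg/L.
Below outfall 2: Q → 2922 L/s, C = (2662·4.365 + 260.0·27.20)/2922 = 6.397 mg/L.
Below outfall 3: Q → 3001 L/s, C = (2922·6.397 + 79.00·120.0)/3001 = 9.388 mg/L.

9.39 mg/L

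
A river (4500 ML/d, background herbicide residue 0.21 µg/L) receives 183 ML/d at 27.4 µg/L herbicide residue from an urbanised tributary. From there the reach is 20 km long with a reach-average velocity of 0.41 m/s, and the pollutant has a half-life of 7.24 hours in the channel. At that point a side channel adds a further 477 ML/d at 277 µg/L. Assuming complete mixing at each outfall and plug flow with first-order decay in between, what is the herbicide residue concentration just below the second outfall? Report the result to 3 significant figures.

25.9 µg/L

Mixed concentration C = ΣQC/ΣQ = (4500·0.2100 + 183.0·27.40) / 4683 = 5959/4683 = 1.273 µg/L; combined flow 4683 ML/d.
Travel time t = 20·1000 / 0.41 = 48780 s = 13.55 h.
Half-life 7.24 h → k = ln 2 / 7.24 = 0.09574 h⁻¹ = 2.298 d⁻¹.
Applying C = C₀e^(−kt): 1.273 × 0.2733 = 0.3477 µg/L.
At the second outfall, C = (4683·0.3477 + 477.0·277.0) / (4683 + 477.0) = 25.92 µg/L.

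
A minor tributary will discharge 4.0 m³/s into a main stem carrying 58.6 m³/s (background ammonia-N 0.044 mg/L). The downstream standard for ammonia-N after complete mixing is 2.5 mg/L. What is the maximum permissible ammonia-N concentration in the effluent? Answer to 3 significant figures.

At the limit, (Qr·Cr + Qe·Cₑ)/(Qr + Qe) = 2.5:
Cₑ = (62.60·2.5 − 58.60·0.04400) / 4.000 = 38.48 mg/L.

38.5 mg/L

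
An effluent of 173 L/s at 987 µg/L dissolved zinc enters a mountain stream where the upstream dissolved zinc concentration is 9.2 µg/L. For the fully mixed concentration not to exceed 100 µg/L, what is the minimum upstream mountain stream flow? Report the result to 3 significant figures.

1690 L/s

Set C_mix = 100: (Q·9.200 + 173.0·987.0) / (Q + 173.0) = 100
→ Q = 173.0·(987.0 − 100)/(100 − 9.200) = 1690 L/s.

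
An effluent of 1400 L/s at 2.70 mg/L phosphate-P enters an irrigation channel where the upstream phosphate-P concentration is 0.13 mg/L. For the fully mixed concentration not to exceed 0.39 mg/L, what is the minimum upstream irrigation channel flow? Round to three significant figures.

Set C_mix = 0.39: (Q·0.1300 + 1400·2.700) / (Q + 1400) = 0.39
→ Q = 1400·(2.700 − 0.39)/(0.39 − 0.1300) = 12440 L/s.

12400 L/s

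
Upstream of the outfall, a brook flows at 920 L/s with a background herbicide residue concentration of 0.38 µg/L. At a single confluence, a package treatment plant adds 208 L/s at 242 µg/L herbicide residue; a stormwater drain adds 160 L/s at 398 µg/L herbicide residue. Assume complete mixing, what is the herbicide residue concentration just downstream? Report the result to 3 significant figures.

After mixing, C = (920.0·0.3800 + 208.0·242.0 + 160.0·398.0) / 1288 = 114400/1288 = 88.79 µg/L.

88.8 µg/L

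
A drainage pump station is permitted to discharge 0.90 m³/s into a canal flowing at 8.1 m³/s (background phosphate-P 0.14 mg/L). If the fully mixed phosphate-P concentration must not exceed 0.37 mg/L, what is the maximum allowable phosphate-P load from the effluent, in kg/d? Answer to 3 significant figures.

190 kg/d

Mass balance at the limit: 8.100·0.1400 + 0.9000·Cₑ = 9.000·0.37 → Cₑ = 2.440 mg/L.
Load = 0.9000 m³/s × 2.440 g/m³ × 86 400 s/d = 189.7 kg/d.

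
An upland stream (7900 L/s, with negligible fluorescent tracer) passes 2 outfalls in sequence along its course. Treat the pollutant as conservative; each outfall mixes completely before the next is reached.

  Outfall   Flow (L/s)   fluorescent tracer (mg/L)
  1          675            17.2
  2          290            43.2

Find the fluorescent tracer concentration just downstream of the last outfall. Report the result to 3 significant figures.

After outfall 1: Q = 7900 + 675.0 = 8575 L/s; C = (7900·0 + 675.0·17.20)/8575 = 1.354 mg/L.
After outfall 2: Q = 8575 + 290.0 = 8865 L/s; C = (8575·1.354 + 290.0·43.20)/8865 = 2.723 mg/L.

2.72 mg/L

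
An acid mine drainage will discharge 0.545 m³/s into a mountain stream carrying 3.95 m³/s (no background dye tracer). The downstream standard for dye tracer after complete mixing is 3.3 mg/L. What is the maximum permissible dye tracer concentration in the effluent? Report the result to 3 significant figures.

At the limit, (Qr·Cr + Qe·Cₑ)/(Qr + Qe) = 3.3:
Cₑ = (4.495·3.3 − 3.950·0) / 0.5450 = 27.22 mg/L.

27.2 mg/L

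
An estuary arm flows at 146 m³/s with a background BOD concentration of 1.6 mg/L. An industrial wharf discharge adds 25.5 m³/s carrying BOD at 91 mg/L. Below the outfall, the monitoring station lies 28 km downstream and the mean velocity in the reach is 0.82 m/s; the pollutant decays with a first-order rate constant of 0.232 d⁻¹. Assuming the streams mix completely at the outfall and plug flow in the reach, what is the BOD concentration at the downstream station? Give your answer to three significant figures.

Flow-weighted average: C = (146.0·1.600 + 25.50·91.00) / 171.5 = 2554/171.5 = 14.89 mg/L.
Travel time t = 28·1000 / 0.82 = 34150 s = 9.485 h.
After decay, C = 14.89 × e^(−kt) = 14.89 × 0.9124 = 13.59 mg/L.

13.6 mg/L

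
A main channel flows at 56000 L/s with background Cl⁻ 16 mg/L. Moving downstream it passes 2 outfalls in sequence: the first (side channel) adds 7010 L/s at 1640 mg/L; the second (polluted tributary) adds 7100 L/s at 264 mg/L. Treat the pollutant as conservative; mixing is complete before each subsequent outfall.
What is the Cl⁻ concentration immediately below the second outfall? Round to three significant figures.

Outfall 1: combined Q = 63010 L/s; C = (56000·16.00 + 7010·1640)/63010 = 196.7 mg/L.
Outfall 2: combined Q = 70110 L/s; C = (63010·196.7 + 7100·264.0)/70110 = 203.5 mg/L.

203 mg/L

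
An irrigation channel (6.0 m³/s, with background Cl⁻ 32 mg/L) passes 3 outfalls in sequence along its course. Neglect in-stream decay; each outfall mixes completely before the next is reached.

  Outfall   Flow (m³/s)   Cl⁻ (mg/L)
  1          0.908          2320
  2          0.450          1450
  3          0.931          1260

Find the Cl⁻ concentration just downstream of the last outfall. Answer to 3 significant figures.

498 mg/L

Below outfall 1: Q → 6.908 m³/s, C = (6.000·32.00 + 0.9080·2320)/6.908 = 332.7 mg/L.
Below outfall 2: Q → 7.358 m³/s, C = (6.908·332.7 + 0.4500·1450)/7.358 = 401.1 mg/L.
Below outfall 3: Q → 8.289 m³/s, C = (7.358·401.1 + 0.9310·1260)/8.289 = 497.5 mg/L.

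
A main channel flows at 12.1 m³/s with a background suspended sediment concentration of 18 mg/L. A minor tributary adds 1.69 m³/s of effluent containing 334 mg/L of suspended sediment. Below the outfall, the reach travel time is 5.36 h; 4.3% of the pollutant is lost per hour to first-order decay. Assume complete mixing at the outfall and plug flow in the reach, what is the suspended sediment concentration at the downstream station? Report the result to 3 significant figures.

Mixed concentration C = ΣQC/ΣQ = (12.10·18.00 + 1.690·334.0) / 13.79 = 782.3/13.79 = 56.73 mg/L.
4.3%/h lost → k = −ln(1 − 0.043) = 0.04395 h⁻¹.
First-order decay: C = 56.73·exp(−k·t) = 56.73·0.7901 = 44.82 mg/L.

44.8 mg/L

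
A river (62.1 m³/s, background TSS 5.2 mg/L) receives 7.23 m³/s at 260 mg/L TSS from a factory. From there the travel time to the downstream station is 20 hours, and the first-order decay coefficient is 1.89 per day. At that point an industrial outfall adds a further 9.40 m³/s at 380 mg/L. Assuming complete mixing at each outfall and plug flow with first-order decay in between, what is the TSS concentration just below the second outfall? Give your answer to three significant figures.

51.2 mg/L

Mixed concentration C = ΣQC/ΣQ = (62.10·5.200 + 7.230·260.0) / 69.33 = 2203/69.33 = 31.77 mg/L; combined flow 69.33 m³/s.
First-order decay: C = 31.77·exp(−k·t) = 31.77·0.2070 = 6.577 mg/L.
At the second outfall, C = (69.33·6.577 + 9.400·380.0) / (69.33 + 9.400) = 51.16 mg/L.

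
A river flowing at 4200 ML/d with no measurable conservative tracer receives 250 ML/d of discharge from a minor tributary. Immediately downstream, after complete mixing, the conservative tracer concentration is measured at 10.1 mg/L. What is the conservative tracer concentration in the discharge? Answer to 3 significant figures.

180 mg/L

Mass balance: 4200·0 + 250.0·Cₑ = 4450·10.10
→ Cₑ = (4450·10.10 − 4200·0) / 250.0 = 179.8 mg/L.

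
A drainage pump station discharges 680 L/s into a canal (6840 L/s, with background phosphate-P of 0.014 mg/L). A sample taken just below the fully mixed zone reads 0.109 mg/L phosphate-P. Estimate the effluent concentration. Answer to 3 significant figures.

Mass balance: 6840·0.01400 + 680.0·Cₑ = 7520·0.1090
→ Cₑ = (7520·0.1090 − 6840·0.01400) / 680.0 = 1.065 mg/L.

1.06 mg/L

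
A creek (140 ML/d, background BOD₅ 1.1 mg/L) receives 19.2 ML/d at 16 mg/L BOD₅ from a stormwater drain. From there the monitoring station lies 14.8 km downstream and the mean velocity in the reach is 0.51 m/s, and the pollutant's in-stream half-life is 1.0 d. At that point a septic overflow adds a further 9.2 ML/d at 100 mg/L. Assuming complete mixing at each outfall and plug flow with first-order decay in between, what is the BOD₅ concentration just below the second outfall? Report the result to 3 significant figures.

7.63 mg/L

Mixed concentration C = ΣQC/ΣQ = (140.0·1.100 + 19.20·16.00) / 159.2 = 461.2/159.2 = 2.897 mg/L; combined flow 159.2 ML/d.
Travel time t = 14.8·1000 / 0.51 = 29020 s = 8.061 h.
Half-life 1.0 d → k = ln 2 / 1.0 = 0.6931 d⁻¹.
Decay over the reach: 2.897·exp(−kt) = 2.897·0.7923 = 2.295 mg/L.
Second outfall: C = (159.2·2.295 + 9.200·100.0)/168.4 = 7.633 mg/L.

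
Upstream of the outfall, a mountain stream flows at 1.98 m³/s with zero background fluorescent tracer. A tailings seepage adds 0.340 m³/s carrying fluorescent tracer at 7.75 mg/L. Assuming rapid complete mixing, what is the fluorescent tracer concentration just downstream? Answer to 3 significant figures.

1.14 mg/L

Mass balance: C = (1.980·0 + 0.3400·7.750) / 2.320 = 2.635/2.320 = 1.136 mg/L.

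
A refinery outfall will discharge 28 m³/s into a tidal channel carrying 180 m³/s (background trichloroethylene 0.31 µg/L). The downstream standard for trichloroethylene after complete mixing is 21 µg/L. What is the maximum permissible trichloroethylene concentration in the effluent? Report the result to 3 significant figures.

At the limit, (Qr·Cr + Qe·Cₑ)/(Qr + Qe) = 21:
Cₑ = (208.0·21 − 180.0·0.3100) / 28.00 = 154.0 µg/L.

154 µg/L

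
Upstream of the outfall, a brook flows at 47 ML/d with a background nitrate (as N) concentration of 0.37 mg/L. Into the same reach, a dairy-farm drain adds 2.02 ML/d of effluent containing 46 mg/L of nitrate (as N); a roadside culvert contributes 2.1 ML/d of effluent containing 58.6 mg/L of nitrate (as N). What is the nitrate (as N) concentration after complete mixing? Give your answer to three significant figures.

Conservation of mass: C = (47.00·0.3700 + 2.020·46.00 + 2.100·58.60) / 51.12 = 233.4/51.12 = 4.565 mg/L.

4.57 mg/L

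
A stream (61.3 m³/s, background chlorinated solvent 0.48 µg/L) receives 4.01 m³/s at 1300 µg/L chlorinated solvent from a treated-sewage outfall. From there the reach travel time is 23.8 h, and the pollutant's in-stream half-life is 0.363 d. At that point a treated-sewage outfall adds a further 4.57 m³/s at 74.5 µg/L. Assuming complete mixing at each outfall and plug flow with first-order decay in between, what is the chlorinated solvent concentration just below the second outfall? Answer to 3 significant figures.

After mixing, C = (61.30·0.4800 + 4.010·1300) / 65.31 = 5242/65.31 = 80.27 µg/L; combined flow 65.31 m³/s.
Half-life 0.363 d → k = ln 2 / 0.363 = 1.909 d⁻¹.
First-order decay: C = 80.27·exp(−k·t) = 80.27·0.1505 = 12.08 µg/L.
Second outfall: C = (65.31·12.08 + 4.570·74.50)/69.88 = 16.17 µg/L.

16.2 µg/L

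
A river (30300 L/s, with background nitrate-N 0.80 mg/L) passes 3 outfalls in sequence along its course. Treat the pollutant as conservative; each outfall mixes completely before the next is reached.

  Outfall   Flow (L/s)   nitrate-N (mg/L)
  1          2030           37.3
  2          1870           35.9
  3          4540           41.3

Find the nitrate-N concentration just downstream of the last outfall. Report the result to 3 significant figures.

9.15 mg/L

After outfall 1: Q = 30300 + 2030 = 32330 L/s; C = (30300·0.8000 + 2030·37.30)/32330 = 3.092 mg/L.
After outfall 2: Q = 32330 + 1870 = 34200 L/s; C = (32330·3.092 + 1870·35.90)/34200 = 4.886 mg/L.
After outfall 3: Q = 34200 + 4540 = 38740 L/s; C = (34200·4.886 + 4540·41.30)/38740 = 9.153 mg/L.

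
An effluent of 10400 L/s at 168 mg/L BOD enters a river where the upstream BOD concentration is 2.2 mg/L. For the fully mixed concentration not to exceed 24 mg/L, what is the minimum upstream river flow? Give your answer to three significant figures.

68700 L/s

Set C_mix = 24: (Q·2.200 + 10400·168.0) / (Q + 10400) = 24
→ Q = 10400·(168.0 − 24)/(24 − 2.200) = 68700 L/s.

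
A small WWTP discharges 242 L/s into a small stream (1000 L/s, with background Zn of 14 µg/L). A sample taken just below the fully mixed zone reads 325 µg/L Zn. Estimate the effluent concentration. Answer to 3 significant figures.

1610 µg/L

Mass balance: 1000·14.00 + 242.0·Cₑ = 1242·325.0
→ Cₑ = (1242·325.0 − 1000·14.00) / 242.0 = 1610 µg/L.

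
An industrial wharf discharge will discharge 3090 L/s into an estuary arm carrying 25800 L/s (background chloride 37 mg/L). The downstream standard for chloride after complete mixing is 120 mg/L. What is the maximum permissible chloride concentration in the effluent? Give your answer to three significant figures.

813 mg/L

At the limit, (Qr·Cr + Qe·Cₑ)/(Qr + Qe) = 120:
Cₑ = (28890·120 − 25800·37.00) / 3090 = 813.0 mg/L.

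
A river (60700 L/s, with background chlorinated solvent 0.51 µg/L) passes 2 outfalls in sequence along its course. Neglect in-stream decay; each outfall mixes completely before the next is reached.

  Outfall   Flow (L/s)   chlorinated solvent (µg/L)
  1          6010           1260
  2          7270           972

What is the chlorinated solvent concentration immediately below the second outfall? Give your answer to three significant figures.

198 µg/L

After outfall 1: Q = 60700 + 6010 = 66710 L/s; C = (60700·0.5100 + 6010·1260)/66710 = 114.0 µg/L.
After outfall 2: Q = 66710 + 7270 = 73980 L/s; C = (66710·114.0 + 7270·972.0)/73980 = 198.3 µg/L.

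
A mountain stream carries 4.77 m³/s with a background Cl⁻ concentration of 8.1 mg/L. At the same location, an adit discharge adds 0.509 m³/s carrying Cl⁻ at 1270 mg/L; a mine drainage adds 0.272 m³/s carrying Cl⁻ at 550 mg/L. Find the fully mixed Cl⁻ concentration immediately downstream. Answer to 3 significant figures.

150 mg/L

Mixed concentration C = ΣQC/ΣQ = (4.770·8.100 + 0.5090·1270 + 0.2720·550.0) / 5.551 = 834.7/5.551 = 150.4 mg/L.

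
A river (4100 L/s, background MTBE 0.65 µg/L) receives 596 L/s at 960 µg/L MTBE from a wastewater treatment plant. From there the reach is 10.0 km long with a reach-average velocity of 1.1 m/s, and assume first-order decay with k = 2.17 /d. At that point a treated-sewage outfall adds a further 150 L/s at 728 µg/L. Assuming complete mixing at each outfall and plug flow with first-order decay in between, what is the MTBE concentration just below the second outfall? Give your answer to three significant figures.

117 µg/L

Mass balance: C = (4100·0.6500 + 596.0·960.0) / 4696 = 574800/4696 = 122.4 µg/L; combined flow 4696 L/s.
Travel time t = 10.0·1000 / 1.1 = 9091 s = 2.525 h.
After decay, C = 122.4 × e^(−kt) = 122.4 × 0.7959 = 97.42 µg/L.
At the second outfall, C = (4696·97.42 + 150.0·728.0) / (4696 + 150.0) = 116.9 µg/L.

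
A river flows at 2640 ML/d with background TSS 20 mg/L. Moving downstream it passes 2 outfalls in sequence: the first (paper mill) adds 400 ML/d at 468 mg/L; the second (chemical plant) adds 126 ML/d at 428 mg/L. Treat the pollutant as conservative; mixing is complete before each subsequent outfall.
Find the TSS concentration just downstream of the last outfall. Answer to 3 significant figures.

After outfall 1: Q = 2640 + 400.0 = 3040 ML/d; C = (2640·20.00 + 400.0·468.0)/3040 = 78.95 mg/L.
After outfall 2: Q = 3040 + 126.0 = 3166 ML/d; C = (3040·78.95 + 126.0·428.0)/3166 = 92.84 mg/L.

92.8 mg/L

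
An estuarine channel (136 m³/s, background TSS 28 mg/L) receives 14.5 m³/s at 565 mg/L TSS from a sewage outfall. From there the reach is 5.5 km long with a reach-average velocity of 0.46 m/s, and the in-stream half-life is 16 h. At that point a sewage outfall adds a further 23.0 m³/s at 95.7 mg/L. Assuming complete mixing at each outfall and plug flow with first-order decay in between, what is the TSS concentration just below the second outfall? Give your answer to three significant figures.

72.6 mg/L

Mixed concentration C = ΣQC/ΣQ = (136.0·28.00 + 14.50·565.0) / 150.5 = 12000/150.5 = 79.74 mg/L; combined flow 150.5 m³/s.
Travel time t = 5.5·1000 / 0.46 = 11960 s = 3.321 h.
Half-life 16 h → k = ln 2 / 16 = 0.04332 h⁻¹ = 1.040 d⁻¹.
Decay over the reach: 79.74·exp(−kt) = 79.74·0.8660 = 69.05 mg/L.
Second outfall: C = (150.5·69.05 + 23.00·95.70)/173.5 = 72.58 mg/L.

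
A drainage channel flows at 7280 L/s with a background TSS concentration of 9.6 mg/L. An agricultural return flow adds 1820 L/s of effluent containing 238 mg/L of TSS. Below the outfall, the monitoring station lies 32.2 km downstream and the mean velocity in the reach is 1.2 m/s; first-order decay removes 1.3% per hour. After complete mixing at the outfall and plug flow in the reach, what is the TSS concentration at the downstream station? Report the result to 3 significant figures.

After mixing, C = (7280·9.600 + 1820·238.0) / 9100 = 503000/9100 = 55.28 mg/L.
Travel time t = 32.2·1000 / 1.2 = 26830 s = 7.454 h.
1.3%/h lost → k = −ln(1 − 0.013) = 0.01309 h⁻¹.
After decay, C = 55.28 × e^(−kt) = 55.28 × 0.9071 = 50.14 mg/L.

50.1 mg/L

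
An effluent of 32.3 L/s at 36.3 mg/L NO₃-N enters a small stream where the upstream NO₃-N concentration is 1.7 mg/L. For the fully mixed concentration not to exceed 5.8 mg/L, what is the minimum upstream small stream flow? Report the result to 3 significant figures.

Set C_mix = 5.8: (Q·1.700 + 32.30·36.30) / (Q + 32.30) = 5.8
→ Q = 32.30·(36.30 − 5.8)/(5.8 − 1.700) = 240.3 L/s.

240 L/s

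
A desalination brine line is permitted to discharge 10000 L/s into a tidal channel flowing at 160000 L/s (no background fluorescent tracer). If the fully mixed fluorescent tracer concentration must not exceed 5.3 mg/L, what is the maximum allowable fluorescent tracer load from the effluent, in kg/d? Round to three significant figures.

77800 kg/d

Mass balance at the limit: 160000·0 + 10000·Cₑ = 170000·5.3 → Cₑ = 90.10 mg/L.
10000 L/s = 10.00 m³/s. Load = 10.00 m³/s × 90.10 g/m³ × 86 400 s/d = 77850 kg/d.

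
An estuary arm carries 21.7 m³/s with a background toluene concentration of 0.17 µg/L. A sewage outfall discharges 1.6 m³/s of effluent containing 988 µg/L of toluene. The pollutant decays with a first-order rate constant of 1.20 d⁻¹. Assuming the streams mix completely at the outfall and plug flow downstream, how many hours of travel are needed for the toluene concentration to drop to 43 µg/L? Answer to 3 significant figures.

Flow-weighted average: C = (21.70·0.1700 + 1.600·988.0) / 23.30 = 1584/23.30 = 68.00 µg/L.
68.00·exp(−k·t) = 43 → t = ln(68.00/43)/k = 33000 s = 9.167 h.

9.17 h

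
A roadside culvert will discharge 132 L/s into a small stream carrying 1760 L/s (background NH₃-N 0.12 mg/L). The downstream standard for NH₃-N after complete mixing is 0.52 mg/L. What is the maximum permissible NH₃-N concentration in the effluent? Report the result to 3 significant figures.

5.85 mg/L

At the limit, (Qr·Cr + Qe·Cₑ)/(Qr + Qe) = 0.52:
Cₑ = (1892·0.52 − 1760·0.1200) / 132.0 = 5.853 mg/L.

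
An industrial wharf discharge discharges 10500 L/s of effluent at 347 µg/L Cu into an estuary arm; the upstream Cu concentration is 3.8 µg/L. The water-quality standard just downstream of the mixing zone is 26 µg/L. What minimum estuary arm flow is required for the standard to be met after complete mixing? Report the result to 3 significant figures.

152000 L/s

Set C_mix = 26: (Q·3.800 + 10500·347.0) / (Q + 10500) = 26
→ Q = 10500·(347.0 − 26)/(26 − 3.800) = 151800 L/s.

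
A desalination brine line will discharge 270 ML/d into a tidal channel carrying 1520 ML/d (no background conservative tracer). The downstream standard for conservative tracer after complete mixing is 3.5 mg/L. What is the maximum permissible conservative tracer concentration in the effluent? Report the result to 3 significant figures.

At the limit, (Qr·Cr + Qe·Cₑ)/(Qr + Qe) = 3.5:
Cₑ = (1790·3.5 − 1520·0) / 270.0 = 23.20 mg/L.

23.2 mg/L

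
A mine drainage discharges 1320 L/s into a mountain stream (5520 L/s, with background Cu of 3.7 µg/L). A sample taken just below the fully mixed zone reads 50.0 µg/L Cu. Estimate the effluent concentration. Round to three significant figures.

244 µg/L

Mass balance: 5520·3.700 + 1320·Cₑ = 6840·50.00
→ Cₑ = (6840·50.00 − 5520·3.700) / 1320 = 243.6 µg/L.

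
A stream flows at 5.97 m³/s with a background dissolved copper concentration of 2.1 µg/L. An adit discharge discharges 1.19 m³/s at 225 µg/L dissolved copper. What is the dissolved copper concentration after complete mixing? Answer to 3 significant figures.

39.1 µg/L

Mass balance: C = (5.970·2.100 + 1.190·225.0) / 7.160 = 280.3/7.160 = 39.15 µg/L.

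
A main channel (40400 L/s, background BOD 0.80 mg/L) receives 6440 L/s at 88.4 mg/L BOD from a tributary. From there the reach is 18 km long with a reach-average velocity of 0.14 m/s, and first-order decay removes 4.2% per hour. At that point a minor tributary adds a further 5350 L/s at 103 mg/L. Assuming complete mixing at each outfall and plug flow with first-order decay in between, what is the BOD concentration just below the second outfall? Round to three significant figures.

13.0 mg/L

Conservation of mass: C = (40400·0.8000 + 6440·88.40) / 46840 = 601600/46840 = 12.84 mg/L; combined flow 46840 L/s.
Travel time t = 18·1000 / 0.14 = 128600 s = 35.71 h.
4.2%/h lost → k = −ln(1 − 0.042) = 0.04291 h⁻¹.
First-order decay: C = 12.84·exp(−k·t) = 12.84·0.2160 = 2.775 mg/L.
Second outfall: C = (46840·2.775 + 5350·103.0)/52190 = 13.05 mg/L.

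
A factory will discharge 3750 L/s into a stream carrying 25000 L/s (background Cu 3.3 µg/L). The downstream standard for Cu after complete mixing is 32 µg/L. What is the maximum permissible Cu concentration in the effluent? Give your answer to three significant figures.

At the limit, (Qr·Cr + Qe·Cₑ)/(Qr + Qe) = 32:
Cₑ = (28750·32 − 25000·3.300) / 3750 = 223.3 µg/L.

223 µg/L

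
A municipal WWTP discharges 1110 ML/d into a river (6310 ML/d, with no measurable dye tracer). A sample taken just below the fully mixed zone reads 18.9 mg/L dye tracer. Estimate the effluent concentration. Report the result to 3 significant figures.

Mass balance: 6310·0 + 1110·Cₑ = 7420·18.90
→ Cₑ = (7420·18.90 − 6310·0) / 1110 = 126.3 mg/L.

126 mg/L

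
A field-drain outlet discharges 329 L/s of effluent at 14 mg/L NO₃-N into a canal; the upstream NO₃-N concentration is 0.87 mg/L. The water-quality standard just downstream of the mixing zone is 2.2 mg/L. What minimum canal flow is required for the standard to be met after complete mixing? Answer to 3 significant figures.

2920 L/s

Set C_mix = 2.2: (Q·0.8700 + 329.0·14.00) / (Q + 329.0) = 2.2
→ Q = 329.0·(14.00 − 2.2)/(2.2 − 0.8700) = 2919 L/s.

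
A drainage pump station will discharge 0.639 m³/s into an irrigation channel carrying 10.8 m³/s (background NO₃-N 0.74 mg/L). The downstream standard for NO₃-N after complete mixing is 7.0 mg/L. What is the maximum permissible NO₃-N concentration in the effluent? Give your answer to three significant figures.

113 mg/L

At the limit, (Qr·Cr + Qe·Cₑ)/(Qr + Qe) = 7.0:
Cₑ = (11.44·7.0 − 10.80·0.7400) / 0.6390 = 112.8 mg/L.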